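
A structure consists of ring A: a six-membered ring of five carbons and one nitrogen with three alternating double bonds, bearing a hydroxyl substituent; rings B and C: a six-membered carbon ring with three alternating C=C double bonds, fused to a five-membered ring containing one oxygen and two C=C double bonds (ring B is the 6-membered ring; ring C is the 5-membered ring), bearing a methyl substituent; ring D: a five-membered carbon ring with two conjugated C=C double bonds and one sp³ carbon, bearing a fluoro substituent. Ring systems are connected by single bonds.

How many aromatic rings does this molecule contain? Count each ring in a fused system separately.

3

Ring A has a continuous p-orbital overlap around the ring; 3 ring double bonds give 6 π electrons. Since 6 = 4n+2 (n=1), ring A is aromatic (pyridine).
Rings B and C form a fused bicyclic system (with one oxygen) with 9 sp² atoms and 10 π electrons from ring double bonds plus a heteroatom lone pair. 10 = 4(2)+2, so the system is aromatic and both rings count as aromatic (benzofuran).
Ring D has one sp³ carbon, so it is not fully conjugated — not aromatic (cyclopentadiene).
Aromatic: A, B, C. Total: 3.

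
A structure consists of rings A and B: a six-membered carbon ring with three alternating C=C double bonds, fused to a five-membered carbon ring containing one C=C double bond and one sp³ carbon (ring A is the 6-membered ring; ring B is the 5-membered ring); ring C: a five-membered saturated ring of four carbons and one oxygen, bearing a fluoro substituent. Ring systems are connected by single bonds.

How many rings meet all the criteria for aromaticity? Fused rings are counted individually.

Ring A has a continuous p-orbital overlap around the ring; 3 ring double bonds give 6 π electrons. That satisfies 4n+2 with n=1, so ring A is aromatic (benzene ring).
Ring B has one sp³ carbon, so it is not fully conjugated — not aromatic (cyclopentene ring).
Ring C has only sp³ atoms, so it is not fully conjugated — not aromatic (tetrahydrofuran).
Aromatic: A. Total: 1.

1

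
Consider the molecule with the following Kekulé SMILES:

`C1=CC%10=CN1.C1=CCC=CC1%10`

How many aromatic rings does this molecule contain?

The SMILES encodes a five-membered ring of four carbons and one nitrogen bearing a hydrogen, with two C=C double bonds; a six-membered carbon ring with two isolated C=C double bonds and two sp³ carbons.
The 5-membered ring with one N–H has a continuous p-orbital overlap around the ring; 2 ring double bonds (4 π electrons) plus a heteroatom lone pair (2) give 6 π electrons. Since 6 = 4n+2 (n=1), it is aromatic (pyrrole).
The 6-membered ring has two sp³ carbons, so it is not fully conjugated — not aromatic (1,4-cyclohexadiene).
1 of the 2 rings is aromatic. Total: 1.

1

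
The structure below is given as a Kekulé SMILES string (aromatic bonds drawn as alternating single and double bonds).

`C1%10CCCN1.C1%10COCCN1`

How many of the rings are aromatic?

The SMILES encodes a five-membered saturated ring of four carbons and one N–H nitrogen; a six-membered saturated ring with an oxygen and an N–H nitrogen at positions 1 and 4.
The 5-membered ring with one N–H has only sp³ atoms, so it is not fully conjugated — not aromatic (pyrrolidine).
The 6-membered ring with one oxygen and one N–H (1,4) has only sp³ atoms, so it is not fully conjugated — not aromatic (morpholine).
None of the rings are aromatic. Total: 0.

0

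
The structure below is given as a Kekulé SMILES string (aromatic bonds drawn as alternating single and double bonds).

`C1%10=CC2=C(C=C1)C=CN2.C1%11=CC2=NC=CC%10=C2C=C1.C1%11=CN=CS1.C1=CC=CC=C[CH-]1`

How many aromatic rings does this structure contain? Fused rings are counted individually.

5

The SMILES encodes a six-membered carbon ring with three alternating C=C double bonds, fused to a five-membered ring containing one N–H nitrogen and two C=C double bonds; two fused six-membered rings, each with three alternating double bonds; one ring is all carbon and the other has one ring nitrogen; a five-membered ring with a sulfur at position 1 and a nitrogen at position 3 (in a C=N bond), with two double bonds; a seven-membered all-carbon ring bearing a negative charge on one carbon, with three C=C double bonds.
The fused 6/5-membered bicyclic (with one N–H) is a single π system with 9 sp² atoms and 10 π electrons from ring double bonds plus a heteroatom lone pair. 10 = 4(2)+2, so the system is aromatic and both rings count as aromatic (indole).
The fused 6/6-membered bicyclic (with one nitrogen) is a single π system with 10 sp² atoms and 10 π electrons from ring double bonds. 10 = 4(2)+2, so the system is aromatic and both rings count as aromatic (quinoline).
The 5-membered ring with one sulfur and one =N– is fully conjugated (every ring atom contributes a p orbital); 2 ring double bonds (4 π electrons) plus a heteroatom lone pair (2) give 6 π electrons. That satisfies 4n+2 with n=1, so it is aromatic (thiazole).
The 7-membered ring has only sp² ring atoms; a planar conformation would have a fully conjugated π system of 8 electrons. But 8 = 4(2), which is 4n not 4n+2, so it is not aromatic (cycloheptatrienyl anion).
5 of the 6 rings are aromatic. Total: 5.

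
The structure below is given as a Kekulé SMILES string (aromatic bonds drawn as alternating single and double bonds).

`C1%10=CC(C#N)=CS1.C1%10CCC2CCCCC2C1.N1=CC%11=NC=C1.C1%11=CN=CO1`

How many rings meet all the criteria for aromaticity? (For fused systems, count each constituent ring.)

The SMILES encodes a five-membered ring of four carbons and one sulfur, with two C=C double bonds; two fused six-membered saturated carbon rings; a six-membered ring with nitrogens at positions 1 and 4 and three alternating double bonds; a five-membered ring with an oxygen at position 1 and a nitrogen at position 3 (in a C=N bond), with two double bonds.
The 5-membered ring with one sulfur is fully conjugated (every ring atom contributes a p orbital); 2 ring double bonds (4 π electrons) plus a heteroatom lone pair (2) give 6 π electrons. That satisfies 4n+2 with n=1, so it is aromatic (thiophene).
The 6-membered ring has only sp³ atoms, so it is not fully conjugated — not aromatic (cyclohexane ring).
The second 6-membered ring has only sp³ atoms, so it is not fully conjugated — not aromatic (cyclohexane ring).
The 6-membered ring with two nitrogens (1,4) has a continuous p-orbital overlap around the ring; 3 ring double bonds give 6 π electrons. That satisfies 4n+2 with n=1, so it is aromatic (pyrazine).
The 5-membered ring with one oxygen and one =N– is fully conjugated (every ring atom contributes a p orbital); 2 ring double bonds (4 π electrons) plus a heteroatom lone pair (2) give 6 π electrons. 6 = 4(1)+2, so it is aromatic (oxazole).
3 of the 5 rings are aromatic. Total: 3.

3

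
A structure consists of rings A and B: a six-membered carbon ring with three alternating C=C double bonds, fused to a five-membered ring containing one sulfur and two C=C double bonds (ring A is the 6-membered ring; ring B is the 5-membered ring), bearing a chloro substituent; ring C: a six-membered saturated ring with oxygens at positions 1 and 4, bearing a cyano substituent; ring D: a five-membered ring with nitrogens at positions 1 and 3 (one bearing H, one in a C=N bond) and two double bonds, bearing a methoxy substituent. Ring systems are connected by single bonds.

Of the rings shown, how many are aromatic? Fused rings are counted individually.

3

Rings A and B form a fused bicyclic system (with one sulfur) with 9 sp² atoms and 10 π electrons from ring double bonds plus a heteroatom lone pair. 10 = 4(2)+2, so the system is aromatic and both rings count as aromatic (benzothiophene).
Ring C has only sp³ atoms, so it is not fully conjugated — not aromatic (1,4-dioxane).
Ring D is planar and fully conjugated; 2 ring double bonds (4 π electrons) plus a heteroatom lone pair (2) give 6 π electrons. Since 6 = 4n+2 (n=1), ring D is aromatic (imidazole).
Aromatic: A, B, D. Total: 3.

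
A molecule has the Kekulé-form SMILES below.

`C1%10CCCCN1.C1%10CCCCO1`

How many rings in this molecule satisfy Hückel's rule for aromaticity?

0

The SMILES encodes a six-membered saturated ring of five carbons and one N–H nitrogen; a six-membered saturated ring of five carbons and one oxygen.
The 6-membered ring with one N–H has only sp³ atoms, so it is not fully conjugated — not aromatic (piperidine).
The 6-membered ring with one oxygen has only sp³ atoms, so it is not fully conjugated — not aromatic (tetrahydropyran).
None of the rings are aromatic. Total: 0.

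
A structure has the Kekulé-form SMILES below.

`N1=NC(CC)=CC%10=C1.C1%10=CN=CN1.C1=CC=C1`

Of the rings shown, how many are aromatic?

2

The SMILES encodes a six-membered ring with two adjacent nitrogens and three alternating double bonds; a five-membered ring with nitrogens at positions 1 and 3 (one bearing H, one in a C=N bond) and two double bonds; a four-membered carbon ring with two alternating C=C double bonds.
The 6-membered ring with two nitrogens (1,2) is planar and fully conjugated; 3 ring double bonds give 6 π electrons. That satisfies 4n+2 with n=1, so it is aromatic (pyridazine).
The 5-membered ring with two nitrogens (one N–H, one =N–) is planar and fully conjugated; 2 ring double bonds (4 π electrons) plus a heteroatom lone pair (2) give 6 π electrons. 6 = 4(1)+2, so it is aromatic (imidazole).
The 4-membered ring has only sp² ring atoms; a planar conformation would have a fully conjugated π system of 4 electrons. But 4 = 4(1), which is 4n not 4n+2, so it is not aromatic (cyclobutadiene) — cyclobutadiene is antiaromatic and distorts to a rectangle.
2 of the 3 rings are aromatic. Total: 2.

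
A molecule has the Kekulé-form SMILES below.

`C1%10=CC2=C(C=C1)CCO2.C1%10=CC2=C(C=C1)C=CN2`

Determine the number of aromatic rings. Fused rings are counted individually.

3

The SMILES encodes a six-membered carbon ring with three alternating C=C double bonds, fused to a five-membered ring containing one oxygen and two sp³ carbons; a six-membered carbon ring with three alternating C=C double bonds, fused to a five-membered ring containing one N–H nitrogen and two C=C double bonds.
The 6-membered ring is fully conjugated (every ring atom contributes a p orbital); 3 ring double bonds give 6 π electrons. Since 6 = 4n+2 (n=1), it is aromatic (benzene ring).
The 5-membered ring with one oxygen has two sp³ carbons, so it is not fully conjugated — not aromatic (oxolane ring).
The fused 6/5-membered bicyclic (with one N–H) is a single π system with 9 sp² atoms and 10 π electrons from ring double bonds plus a heteroatom lone pair. 10 = 4(2)+2, so the system is aromatic and both rings count as aromatic (indole).
3 of the 4 rings are aromatic. Total: 3.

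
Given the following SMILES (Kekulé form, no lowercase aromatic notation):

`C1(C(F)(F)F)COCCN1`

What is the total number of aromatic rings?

0

The SMILES encodes a six-membered saturated ring with an oxygen and an N–H nitrogen at positions 1 and 4.
The 6-membered ring with one oxygen and one N–H (1,4) has only sp³ atoms, so it is not fully conjugated — not aromatic (morpholine).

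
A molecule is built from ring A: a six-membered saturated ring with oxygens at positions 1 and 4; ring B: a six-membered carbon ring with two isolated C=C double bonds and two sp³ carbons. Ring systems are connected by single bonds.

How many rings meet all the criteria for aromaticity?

0

Ring A has only sp³ atoms, so it is not fully conjugated — not aromatic (1,4-dioxane).
Ring B has two sp³ carbons, so it is not fully conjugated — not aromatic (1,4-cyclohexadiene).
No ring is aromatic. Total: 0.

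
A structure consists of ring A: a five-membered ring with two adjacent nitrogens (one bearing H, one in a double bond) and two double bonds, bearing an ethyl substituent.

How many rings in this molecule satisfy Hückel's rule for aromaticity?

Ring A has a continuous p-orbital overlap around the ring; 2 ring double bonds (4 π electrons) plus a heteroatom lone pair (2) give 6 π electrons. That satisfies 4n+2 with n=1, so ring A is aromatic (pyrazole).

1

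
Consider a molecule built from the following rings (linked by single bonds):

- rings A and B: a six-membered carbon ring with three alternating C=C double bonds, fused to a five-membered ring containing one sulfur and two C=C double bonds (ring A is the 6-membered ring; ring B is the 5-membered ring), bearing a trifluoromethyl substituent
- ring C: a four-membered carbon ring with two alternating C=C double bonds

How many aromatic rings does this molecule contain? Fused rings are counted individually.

2

Rings A and B form a fused bicyclic system (with one sulfur) with 9 sp² atoms and 10 π electrons from ring double bonds plus a heteroatom lone pair. 10 = 4(2)+2, so the system is aromatic and both rings count as aromatic (benzothiophene).
Ring C has only sp² ring atoms; a planar conformation would have a fully conjugated π system of 4 electrons. But 4 = 4(1), which is 4n not 4n+2, so ring C is not aromatic (cyclobutadiene) — cyclobutadiene is antiaromatic and distorts to a rectangle.
Aromatic: A, B. Total: 2.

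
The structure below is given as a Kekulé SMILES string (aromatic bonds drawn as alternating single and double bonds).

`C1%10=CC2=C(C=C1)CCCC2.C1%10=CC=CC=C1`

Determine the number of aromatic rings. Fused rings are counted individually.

2

The SMILES encodes a six-membered carbon ring with three alternating C=C double bonds, fused to a saturated six-membered carbon ring; a six-membered carbon ring with three alternating C=C double bonds.
The 6-membered ring is planar and fully conjugated; 3 ring double bonds give 6 π electrons. Since 6 = 4n+2 (n=1), it is aromatic (benzene ring).
The second 6-membered ring has four sp³ carbons, so it is not fully conjugated — not aromatic (cyclohexane ring).
The third 6-membered ring is fully conjugated (every ring atom contributes a p orbital); 3 ring double bonds give 6 π electrons. Since 6 = 4n+2 (n=1), it is aromatic (benzene).
2 of the 3 rings are aromatic. Total: 2.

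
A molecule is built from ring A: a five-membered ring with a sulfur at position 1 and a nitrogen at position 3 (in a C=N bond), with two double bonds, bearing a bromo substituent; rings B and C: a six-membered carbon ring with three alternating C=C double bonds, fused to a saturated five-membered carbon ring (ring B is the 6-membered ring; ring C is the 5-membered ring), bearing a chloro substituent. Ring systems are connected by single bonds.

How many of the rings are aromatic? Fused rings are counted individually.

Ring A is fully conjugated (every ring atom contributes a p orbital); 2 ring double bonds (4 π electrons) plus a heteroatom lone pair (2) give 6 π electrons. Since 6 = 4n+2 (n=1), ring A is aromatic (thiazole).
Ring B is fully conjugated (every ring atom contributes a p orbital); 3 ring double bonds give 6 π electrons. Since 6 = 4n+2 (n=1), ring B is aromatic (benzene ring).
Ring C has three sp³ carbons, so it is not fully conjugated — not aromatic (cyclopentane ring).
Aromatic: A, B. Total: 2.

2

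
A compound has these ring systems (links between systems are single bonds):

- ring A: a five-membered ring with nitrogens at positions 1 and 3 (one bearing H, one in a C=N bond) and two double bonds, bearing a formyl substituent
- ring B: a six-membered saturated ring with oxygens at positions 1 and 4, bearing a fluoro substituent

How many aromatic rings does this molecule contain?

Ring A is fully conjugated (every ring atom contributes a p orbital); 2 ring double bonds (4 π electrons) plus a heteroatom lone pair (2) give 6 π electrons. Since 6 = 4n+2 (n=1), ring A is aromatic (imidazole).
Ring B has only sp³ atoms, so it is not fully conjugated — not aromatic (1,4-dioxane).
Aromatic: A. Total: 1.

1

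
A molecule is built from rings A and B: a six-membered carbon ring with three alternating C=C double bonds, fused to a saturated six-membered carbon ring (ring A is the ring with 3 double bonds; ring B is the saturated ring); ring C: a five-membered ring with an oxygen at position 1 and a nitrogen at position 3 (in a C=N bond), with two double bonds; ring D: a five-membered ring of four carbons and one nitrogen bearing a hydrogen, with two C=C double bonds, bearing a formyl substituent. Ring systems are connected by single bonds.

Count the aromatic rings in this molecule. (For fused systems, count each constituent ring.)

3

Ring A is fully conjugated (every ring atom contributes a p orbital); 3 ring double bonds give 6 π electrons. Since 6 = 4n+2 (n=1), ring A is aromatic (benzene ring).
Ring B has four sp³ carbons, so it is not fully conjugated — not aromatic (cyclohexane ring).
Ring C is planar and fully conjugated; 2 ring double bonds (4 π electrons) plus a heteroatom lone pair (2) give 6 π electrons. Since 6 = 4n+2 (n=1), ring C is aromatic (oxazole).
Ring D is fully conjugated (every ring atom contributes a p orbital); 2 ring double bonds (4 π electrons) plus a heteroatom lone pair (2) give 6 π electrons. That satisfies 4n+2 with n=1, so ring D is aromatic (pyrrole).
Aromatic: A, C, D. Total: 3.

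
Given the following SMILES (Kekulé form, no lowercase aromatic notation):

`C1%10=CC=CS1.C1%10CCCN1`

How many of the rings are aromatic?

The SMILES encodes a five-membered ring of four carbons and one sulfur, with two C=C double bonds; a five-membered saturated ring of four carbons and one N–H nitrogen.
The 5-membered ring with one sulfur is fully conjugated (every ring atom contributes a p orbital); 2 ring double bonds (4 π electrons) plus a heteroatom lone pair (2) give 6 π electrons. Since 6 = 4n+2 (n=1), it is aromatic (thiophene).
The 5-membered ring with one N–H has only sp³ atoms, so it is not fully conjugated — not aromatic (pyrrolidine).
1 of the 2 rings is aromatic. Total: 1.

1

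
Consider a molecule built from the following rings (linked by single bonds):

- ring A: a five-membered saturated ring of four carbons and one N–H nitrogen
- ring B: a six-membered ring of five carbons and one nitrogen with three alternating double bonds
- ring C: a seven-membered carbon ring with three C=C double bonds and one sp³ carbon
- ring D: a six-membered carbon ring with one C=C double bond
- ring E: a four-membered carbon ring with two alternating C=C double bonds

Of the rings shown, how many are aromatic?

Ring A has only sp³ atoms, so it is not fully conjugated — not aromatic (pyrrolidine).
Ring B is planar and fully conjugated; 3 ring double bonds give 6 π electrons. Since 6 = 4n+2 (n=1), ring B is aromatic (pyridine).
Ring C has one sp³ carbon, so it is not fully conjugated — not aromatic (cycloheptatriene).
Ring D has four sp³ carbons, so it is not fully conjugated — not aromatic (cyclohexene).
Ring E has only sp² ring atoms; a planar conformation would have a fully conjugated π system of 4 electrons. But 4 = 4(1), which is 4n not 4n+2, so ring E is not aromatic (cyclobutadiene) — cyclobutadiene is antiaromatic and distorts to a rectangle.
Aromatic: B. Total: 1.

1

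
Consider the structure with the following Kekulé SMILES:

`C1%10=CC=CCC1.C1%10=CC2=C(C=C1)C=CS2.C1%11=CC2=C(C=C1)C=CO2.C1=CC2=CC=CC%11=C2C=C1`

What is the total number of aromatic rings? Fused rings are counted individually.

6

The SMILES encodes a six-membered carbon ring with two conjugated C=C double bonds and two sp³ carbons; a six-membered carbon ring with three alternating C=C double bonds, fused to a five-membered ring containing one sulfur and two C=C double bonds; a six-membered carbon ring with three alternating C=C double bonds, fused to a five-membered ring containing one oxygen and two C=C double bonds; two fused six-membered carbon rings, each with three alternating C=C double bonds.
The 6-membered ring has two sp³ carbons, so it is not fully conjugated — not aromatic (1,3-cyclohexadiene).
The fused 6/5-membered bicyclic (with one sulfur) is a single π system with 9 sp² atoms and 10 π electrons from ring double bonds plus a heteroatom lone pair. 10 = 4(2)+2, so the system is aromatic and both rings count as aromatic (benzothiophene).
The fused 6/5-membered bicyclic (with one oxygen) is a single π system with 9 sp² atoms and 10 π electrons from ring double bonds plus a heteroatom lone pair. 10 = 4(2)+2, so the system is aromatic and both rings count as aromatic (benzofuran).
The fused 6/6-membered bicyclic is a single π system with 10 sp² atoms and 10 π electrons from ring double bonds. 10 = 4(2)+2, so the system is aromatic and both rings count as aromatic (naphthalene).
6 of the 7 rings are aromatic. Total: 6.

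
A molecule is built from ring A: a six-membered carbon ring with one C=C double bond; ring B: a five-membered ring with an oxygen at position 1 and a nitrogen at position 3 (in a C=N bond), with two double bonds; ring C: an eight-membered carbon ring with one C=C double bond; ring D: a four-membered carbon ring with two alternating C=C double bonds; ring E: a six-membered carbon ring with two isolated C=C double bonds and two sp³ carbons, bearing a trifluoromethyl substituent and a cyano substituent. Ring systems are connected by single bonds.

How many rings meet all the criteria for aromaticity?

1

Ring A has four sp³ carbons, so it is not fully conjugated — not aromatic (cyclohexene).
Ring B has a continuous p-orbital overlap around the ring; 2 ring double bonds (4 π electrons) plus a heteroatom lone pair (2) give 6 π electrons. 6 = 4(1)+2, so ring B is aromatic (oxazole).
Ring C has six sp³ carbons, so it is not fully conjugated — not aromatic (cyclooctene).
Ring D has only sp² ring atoms; a planar conformation would have a fully conjugated π system of 4 electrons. But 4 = 4(1), which is 4n not 4n+2, so ring D is not aromatic (cyclobutadiene) — cyclobutadiene is antiaromatic and distorts to a rectangle.
Ring E has two sp³ carbons, so it is not fully conjugated — not aromatic (1,4-cyclohexadiene).
Aromatic: B. Total: 1.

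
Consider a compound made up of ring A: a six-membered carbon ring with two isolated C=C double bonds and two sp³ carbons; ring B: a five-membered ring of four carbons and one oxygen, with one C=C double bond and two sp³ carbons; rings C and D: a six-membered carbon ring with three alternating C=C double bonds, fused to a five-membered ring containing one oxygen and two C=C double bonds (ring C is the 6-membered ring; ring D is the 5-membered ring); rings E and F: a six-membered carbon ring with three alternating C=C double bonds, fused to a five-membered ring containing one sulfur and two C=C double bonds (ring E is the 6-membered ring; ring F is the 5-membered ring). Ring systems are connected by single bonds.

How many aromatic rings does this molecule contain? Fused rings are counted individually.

4

Ring A has two sp³ carbons, so it is not fully conjugated — not aromatic (1,4-cyclohexadiene).
Ring B has two sp³ carbons, so it is not fully conjugated — not aromatic (2,3-dihydrofuran).
Rings C and D form a fused bicyclic system (with one oxygen) with 9 sp² atoms and 10 π electrons from ring double bonds plus a heteroatom lone pair. 10 = 4(2)+2, so the system is aromatic and both rings count as aromatic (benzofuran).
Rings E and F form a fused bicyclic system (with one sulfur) with 9 sp² atoms and 10 π electrons from ring double bonds plus a heteroatom lone pair. 10 = 4(2)+2, so the system is aromatic and both rings count as aromatic (benzothiophene).
Aromatic: C, D, E, F. Total: 4.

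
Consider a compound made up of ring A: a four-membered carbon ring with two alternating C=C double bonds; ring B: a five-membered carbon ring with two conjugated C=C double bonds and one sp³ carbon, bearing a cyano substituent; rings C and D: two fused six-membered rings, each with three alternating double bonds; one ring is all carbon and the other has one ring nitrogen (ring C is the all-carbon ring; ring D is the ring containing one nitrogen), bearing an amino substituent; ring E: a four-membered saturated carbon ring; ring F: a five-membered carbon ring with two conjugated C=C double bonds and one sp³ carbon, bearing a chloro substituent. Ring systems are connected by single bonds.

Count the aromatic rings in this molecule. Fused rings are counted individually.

Ring A has only sp² ring atoms; a planar conformation would have a fully conjugated π system of 4 electrons. But 4 = 4(1), which is 4n not 4n+2, so ring A is not aromatic (cyclobutadiene) — cyclobutadiene is antiaromatic and distorts to a rectangle.
Ring B has one sp³ carbon, so it is not fully conjugated — not aromatic (cyclopentadiene).
Rings C and D form a fused bicyclic system (with one nitrogen) with 10 sp² atoms and 10 π electrons from ring double bonds. 10 = 4(2)+2, so the system is aromatic and both rings count as aromatic (quinoline).
Ring E has only sp³ atoms, so it is not fully conjugated — not aromatic (cyclobutane).
Ring F has one sp³ carbon, so it is not fully conjugated — not aromatic (cyclopentadiene).
Aromatic: C, D. Total: 2.

2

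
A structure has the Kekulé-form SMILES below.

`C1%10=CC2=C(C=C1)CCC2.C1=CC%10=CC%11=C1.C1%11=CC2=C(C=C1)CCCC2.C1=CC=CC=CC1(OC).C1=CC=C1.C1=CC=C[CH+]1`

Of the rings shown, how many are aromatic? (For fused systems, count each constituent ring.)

3

The SMILES encodes a six-membered carbon ring with three alternating C=C double bonds, fused to a saturated five-membered carbon ring; a six-membered carbon ring with three alternating C=C double bonds; a six-membered carbon ring with three alternating C=C double bonds, fused to a saturated six-membered carbon ring; a seven-membered carbon ring with three C=C double bonds and one sp³ carbon; a four-membered carbon ring with two alternating C=C double bonds; a five-membered all-carbon ring bearing a positive charge on one carbon, with two C=C double bonds.
The 6-membered ring is fully conjugated (every ring atom contributes a p orbital); 3 ring double bonds give 6 π electrons. That satisfies 4n+2 with n=1, so it is aromatic (benzene ring).
The 5-membered ring has three sp³ carbons, so it is not fully conjugated — not aromatic (cyclopentane ring).
The second 6-membered ring has a continuous p-orbital overlap around the ring; 3 ring double bonds give 6 π electrons. 6 = 4(1)+2, so it is aromatic (benzene).
The third 6-membered ring is fully conjugated (every ring atom contributes a p orbital); 3 ring double bonds give 6 π electrons. That satisfies 4n+2 with n=1, so it is aromatic (benzene ring).
The fourth 6-membered ring has four sp³ carbons, so it is not fully conjugated — not aromatic (cyclohexane ring).
The 7-membered ring has one sp³ carbon, so it is not fully conjugated — not aromatic (cycloheptatriene).
The 4-membered ring has only sp² ring atoms; a planar conformation would have a fully conjugated π system of 4 electrons. But 4 = 4(1), which is 4n not 4n+2, so it is not aromatic (cyclobutadiene) — cyclobutadiene is antiaromatic and distorts to a rectangle.
The second 5-membered ring has only sp² ring atoms; a planar conformation would have a fully conjugated π system of 4 electrons. But 4 = 4(1), which is 4n not 4n+2, so it is not aromatic (cyclopentadienyl cation).
3 of the 8 rings are aromatic. Total: 3.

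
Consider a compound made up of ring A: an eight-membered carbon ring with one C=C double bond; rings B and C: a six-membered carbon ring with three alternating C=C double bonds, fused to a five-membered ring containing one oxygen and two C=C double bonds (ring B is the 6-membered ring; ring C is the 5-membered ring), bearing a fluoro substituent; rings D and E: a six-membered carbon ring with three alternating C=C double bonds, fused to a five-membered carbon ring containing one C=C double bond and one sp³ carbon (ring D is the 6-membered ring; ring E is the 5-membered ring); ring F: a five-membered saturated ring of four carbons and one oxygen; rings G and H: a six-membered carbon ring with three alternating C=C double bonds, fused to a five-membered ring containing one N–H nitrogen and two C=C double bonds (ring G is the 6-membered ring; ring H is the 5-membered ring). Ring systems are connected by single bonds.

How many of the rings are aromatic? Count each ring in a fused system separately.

Ring A has six sp³ carbons, so it is not fully conjugated — not aromatic (cyclooctene).
Rings B and C form a fused bicyclic system (with one oxygen) with 9 sp² atoms and 10 π electrons from ring double bonds plus a heteroatom lone pair. 10 = 4(2)+2, so the system is aromatic and both rings count as aromatic (benzofuran).
Ring D has a continuous p-orbital overlap around the ring; 3 ring double bonds give 6 π electrons. 6 = 4(1)+2, so ring D is aromatic (benzene ring).
Ring E has one sp³ carbon, so it is not fully conjugated — not aromatic (cyclopentene ring).
Ring F has only sp³ atoms, so it is not fully conjugated — not aromatic (tetrahydrofuran).
Rings G and H form a fused bicyclic system (with one N–H) with 9 sp² atoms and 10 π electrons from ring double bonds plus a heteroatom lone pair. 10 = 4(2)+2, so the system is aromatic and both rings count as aromatic (indole).
Aromatic: B, C, D, G, H. Total: 5.

5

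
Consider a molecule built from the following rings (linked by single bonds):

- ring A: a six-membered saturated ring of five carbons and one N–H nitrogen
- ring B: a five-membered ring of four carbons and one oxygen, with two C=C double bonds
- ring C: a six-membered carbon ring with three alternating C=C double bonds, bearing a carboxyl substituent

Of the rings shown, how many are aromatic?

2

Ring A has only sp³ atoms, so it is not fully conjugated — not aromatic (piperidine).
Ring B has a continuous p-orbital overlap around the ring; 2 ring double bonds (4 π electrons) plus a heteroatom lone pair (2) give 6 π electrons. That satisfies 4n+2 with n=1, so ring B is aromatic (furan).
Ring C is fully conjugated (every ring atom contributes a p orbital); 3 ring double bonds give 6 π electrons. That satisfies 4n+2 with n=1, so ring C is aromatic (benzene).
Aromatic: B, C. Total: 2.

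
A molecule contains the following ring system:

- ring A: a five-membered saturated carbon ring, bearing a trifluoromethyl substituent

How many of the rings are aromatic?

0

Ring A has only sp³ atoms, so it is not fully conjugated — not aromatic (cyclopentane).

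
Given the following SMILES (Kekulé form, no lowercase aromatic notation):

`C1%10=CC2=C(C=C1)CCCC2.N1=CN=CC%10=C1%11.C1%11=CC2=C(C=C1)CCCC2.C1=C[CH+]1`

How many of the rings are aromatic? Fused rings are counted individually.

The SMILES encodes a six-membered carbon ring with three alternating C=C double bonds, fused to a saturated six-membered carbon ring; a six-membered ring with nitrogens at positions 1 and 3 and three alternating double bonds; a six-membered carbon ring with three alternating C=C double bonds, fused to a saturated six-membered carbon ring; a three-membered all-carbon ring bearing a positive charge on one carbon, with one C=C double bond.
The 6-membered ring is fully conjugated (every ring atom contributes a p orbital); 3 ring double bonds give 6 π electrons. Since 6 = 4n+2 (n=1), it is aromatic (benzene ring).
The second 6-membered ring has four sp³ carbons, so it is not fully conjugated — not aromatic (cyclohexane ring).
The 6-membered ring with two nitrogens (1,3) is fully conjugated (every ring atom contributes a p orbital); 3 ring double bonds give 6 π electrons. 6 = 4(1)+2, so it is aromatic (pyrimidine).
The third 6-membered ring is planar and fully conjugated; 3 ring double bonds give 6 π electrons. That satisfies 4n+2 with n=1, so it is aromatic (benzene ring).
The fourth 6-membered ring has four sp³ carbons, so it is not fully conjugated — not aromatic (cyclohexane ring).
The 3-membered ring is planar and fully conjugated; 1 ring double bond (2 π electrons) plus the carbocation's empty p orbital (0, but keeps the ring conjugated) give 2 π electrons. That satisfies 4n+2 with n=0, so it is aromatic (cyclopropenyl cation).
4 of the 6 rings are aromatic. Total: 4.

4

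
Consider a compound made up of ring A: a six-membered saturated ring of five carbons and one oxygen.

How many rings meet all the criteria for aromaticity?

Ring A has only sp³ atoms, so it is not fully conjugated — not aromatic (tetrahydropyran).

0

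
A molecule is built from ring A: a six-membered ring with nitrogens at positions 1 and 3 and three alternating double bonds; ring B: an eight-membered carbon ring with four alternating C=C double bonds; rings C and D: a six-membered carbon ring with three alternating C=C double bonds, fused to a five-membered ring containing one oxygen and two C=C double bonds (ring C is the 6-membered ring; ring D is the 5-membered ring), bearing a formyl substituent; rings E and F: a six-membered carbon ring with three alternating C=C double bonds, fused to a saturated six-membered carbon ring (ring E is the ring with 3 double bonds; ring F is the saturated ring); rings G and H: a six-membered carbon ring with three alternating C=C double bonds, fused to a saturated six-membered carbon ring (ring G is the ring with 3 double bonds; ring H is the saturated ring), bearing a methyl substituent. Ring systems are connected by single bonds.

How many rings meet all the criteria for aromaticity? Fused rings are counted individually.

Ring A is planar and fully conjugated; 3 ring double bonds give 6 π electrons. 6 = 4(1)+2, so ring A is aromatic (pyrimidine).
Ring B has only sp² ring atoms; a planar conformation would have a fully conjugated π system of 8 electrons. But 8 = 4(2), which is 4n not 4n+2, so ring B is not aromatic (cyclooctatetraene) — cyclooctatetraene distorts into a non-planar tub to avoid antiaromaticity.
Rings C and D form a fused bicyclic system (with one oxygen) with 9 sp² atoms and 10 π electrons from ring double bonds plus a heteroatom lone pair. 10 = 4(2)+2, so the system is aromatic and both rings count as aromatic (benzofuran).
Ring E is fully conjugated (every ring atom contributes a p orbital); 3 ring double bonds give 6 π electrons. That satisfies 4n+2 with n=1, so ring E is aromatic (benzene ring).
Ring F has four sp³ carbons, so it is not fully conjugated — not aromatic (cyclohexane ring).
Ring G has a continuous p-orbital overlap around the ring; 3 ring double bonds give 6 π electrons. Since 6 = 4n+2 (n=1), ring G is aromatic (benzene ring).
Ring H has four sp³ carbons, so it is not fully conjugated — not aromatic (cyclohexane ring).
Aromatic: A, C, D, E, G. Total: 5.

5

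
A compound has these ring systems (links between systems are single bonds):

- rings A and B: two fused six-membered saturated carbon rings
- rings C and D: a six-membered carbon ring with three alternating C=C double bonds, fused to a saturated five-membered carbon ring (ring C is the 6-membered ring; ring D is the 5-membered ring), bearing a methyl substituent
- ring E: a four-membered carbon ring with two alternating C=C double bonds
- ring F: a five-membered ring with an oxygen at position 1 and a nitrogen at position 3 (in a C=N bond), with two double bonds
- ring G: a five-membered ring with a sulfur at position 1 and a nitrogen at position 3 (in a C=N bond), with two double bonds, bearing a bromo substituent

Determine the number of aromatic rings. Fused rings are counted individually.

Ring A has only sp³ atoms, so it is not fully conjugated — not aromatic (cyclohexane ring).
Ring B has only sp³ atoms, so it is not fully conjugated — not aromatic (cyclohexane ring).
Ring C is fully conjugated (every ring atom contributes a p orbital); 3 ring double bonds give 6 π electrons. 6 = 4(1)+2, so ring C is aromatic (benzene ring).
Ring D has three sp³ carbons, so it is not fully conjugated — not aromatic (cyclopentane ring).
Ring E has only sp² ring atoms; a planar conformation would have a fully conjugated π system of 4 electrons. But 4 = 4(1), which is 4n not 4n+2, so ring E is not aromatic (cyclobutadiene) — cyclobutadiene is antiaromatic and distorts to a rectangle.
Ring F is planar and fully conjugated; 2 ring double bonds (4 π electrons) plus a heteroatom lone pair (2) give 6 π electrons. That satisfies 4n+2 with n=1, so ring F is aromatic (oxazole).
Ring G is fully conjugated (every ring atom contributes a p orbital); 2 ring double bonds (4 π electrons) plus a heteroatom lone pair (2) give 6 π electrons. 6 = 4(1)+2, so ring G is aromatic (thiazole).
Aromatic: C, F, G. Total: 3.

3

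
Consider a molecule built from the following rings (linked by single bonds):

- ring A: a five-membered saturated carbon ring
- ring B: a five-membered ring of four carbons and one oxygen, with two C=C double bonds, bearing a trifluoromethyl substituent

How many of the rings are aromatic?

Ring A has only sp³ atoms, so it is not fully conjugated — not aromatic (cyclopentane).
Ring B has a continuous p-orbital overlap around the ring; 2 ring double bonds (4 π electrons) plus a heteroatom lone pair (2) give 6 π electrons. Since 6 = 4n+2 (n=1), ring B is aromatic (furan).
Aromatic: B. Total: 1.

1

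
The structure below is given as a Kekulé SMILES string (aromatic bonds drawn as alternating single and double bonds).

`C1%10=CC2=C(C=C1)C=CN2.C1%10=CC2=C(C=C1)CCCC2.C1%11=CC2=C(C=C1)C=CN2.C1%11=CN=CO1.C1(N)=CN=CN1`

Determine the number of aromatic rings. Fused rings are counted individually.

The SMILES encodes a six-membered carbon ring with three alternating C=C double bonds, fused to a five-membered ring containing one N–H nitrogen and two C=C double bonds; a six-membered carbon ring with three alternating C=C double bonds, fused to a saturated six-membered carbon ring; a six-membered carbon ring with three alternating C=C double bonds, fused to a five-membered ring containing one N–H nitrogen and two C=C double bonds; a five-membered ring with an oxygen at position 1 and a nitrogen at position 3 (in a C=N bond), with two double bonds; a five-membered ring with nitrogens at positions 1 and 3 (one bearing H, one in a C=N bond) and two double bonds.
The fused 6/5-membered bicyclic (with one N–H) is a single π system with 9 sp² atoms and 10 π electrons from ring double bonds plus a heteroatom lone pair. 10 = 4(2)+2, so the system is aromatic and both rings count as aromatic (indole).
The 6-membered ring is planar and fully conjugated; 3 ring double bonds give 6 π electrons. 6 = 4(1)+2, so it is aromatic (benzene ring).
The second 6-membered ring has four sp³ carbons, so it is not fully conjugated — not aromatic (cyclohexane ring).
The fused 6/5-membered bicyclic (with one N–H) is a single π system with 9 sp² atoms and 10 π electrons from ring double bonds plus a heteroatom lone pair. 10 = 4(2)+2, so the system is aromatic and both rings count as aromatic (indole).
The 5-membered ring with one oxygen and one =N– is fully conjugated (every ring atom contributes a p orbital); 2 ring double bonds (4 π electrons) plus a heteroatom lone pair (2) give 6 π electrons. 6 = 4(1)+2, so it is aromatic (oxazole).
The 5-membered ring with two nitrogens (one N–H, one =N–) is planar and fully conjugated; 2 ring double bonds (4 π electrons) plus a heteroatom lone pair (2) give 6 π electrons. 6 = 4(1)+2, so it is aromatic (imidazole).
7 of the 8 rings are aromatic. Total: 7.

7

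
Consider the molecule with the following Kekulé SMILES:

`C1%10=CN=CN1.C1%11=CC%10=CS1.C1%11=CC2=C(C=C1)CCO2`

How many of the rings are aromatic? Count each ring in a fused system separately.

3

The SMILES encodes a five-membered ring with nitrogens at positions 1 and 3 (one bearing H, one in a C=N bond) and two double bonds; a five-membered ring of four carbons and one sulfur, with two C=C double bonds; a six-membered carbon ring with three alternating C=C double bonds, fused to a five-membered ring containing one oxygen and two sp³ carbons.
The 5-membered ring with two nitrogens (one N–H, one =N–) is fully conjugated (every ring atom contributes a p orbital); 2 ring double bonds (4 π electrons) plus a heteroatom lone pair (2) give 6 π electrons. Since 6 = 4n+2 (n=1), it is aromatic (imidazole).
The 5-membered ring with one sulfur is planar and fully conjugated; 2 ring double bonds (4 π electrons) plus a heteroatom lone pair (2) give 6 π electrons. 6 = 4(1)+2, so it is aromatic (thiophene).
The 6-membered ring is planar and fully conjugated; 3 ring double bonds give 6 π electrons. Since 6 = 4n+2 (n=1), it is aromatic (benzene ring).
The 5-membered ring with one oxygen has two sp³ carbons, so it is not fully conjugated — not aromatic (oxolane ring).
3 of the 4 rings are aromatic. Total: 3.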